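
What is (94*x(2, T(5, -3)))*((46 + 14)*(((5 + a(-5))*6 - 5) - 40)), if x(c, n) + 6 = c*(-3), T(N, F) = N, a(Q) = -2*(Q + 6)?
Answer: 1827360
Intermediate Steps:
a(Q) = -12 - 2*Q (a(Q) = -2*(6 + Q) = -12 - 2*Q)
x(c, n) = -6 - 3*c (x(c, n) = -6 + c*(-3) = -6 - 3*c)
(94*x(2, T(5, -3)))*((46 + 14)*(((5 + a(-5))*6 - 5) - 40)) = (94*(-6 - 3*2))*((46 + 14)*(((5 + (-12 - 2*(-5)))*6 - 5) - 40)) = (94*(-6 - 6))*(60*(((5 + (-12 + 10))*6 - 5) - 40)) = (94*(-12))*(60*(((5 - 2)*6 - 5) - 40)) = -67680*((3*6 - 5) - 40) = -67680*((18 - 5) - 40) = -67680*(13 - 40) = -67680*(-27) = -1128*(-1620) = 1827360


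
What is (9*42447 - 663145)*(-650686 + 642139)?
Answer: 2402749734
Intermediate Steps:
(9*42447 - 663145)*(-650686 + 642139) = (382023 - 663145)*(-8547) = -281122*(-8547) = 2402749734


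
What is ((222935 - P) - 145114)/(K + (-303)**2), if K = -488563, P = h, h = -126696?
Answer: -204517/396754 ≈ -0.51548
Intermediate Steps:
P = -126696
((222935 - P) - 145114)/(K + (-303)**2) = ((222935 - 1*(-126696)) - 145114)/(-488563 + (-303)**2) = ((222935 + 126696) - 145114)/(-488563 + 91809) = (349631 - 145114)/(-396754) = 204517*(-1/396754) = -204517/396754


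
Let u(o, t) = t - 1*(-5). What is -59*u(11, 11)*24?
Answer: -22656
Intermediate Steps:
u(o, t) = 5 + t (u(o, t) = t + 5 = 5 + t)
-59*u(11, 11)*24 = -59*(5 + 11)*24 = -59*16*24 = -944*24 = -22656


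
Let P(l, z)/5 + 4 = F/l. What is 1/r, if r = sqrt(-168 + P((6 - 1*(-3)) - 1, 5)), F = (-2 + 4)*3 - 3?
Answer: -2*I*sqrt(2978)/1489 ≈ -0.073299*I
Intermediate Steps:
F = 3 (F = 2*3 - 3 = 6 - 3 = 3)
P(l, z) = -20 + 15/l (P(l, z) = -20 + 5*(3/l) = -20 + 15/l)
r = I*sqrt(2978)/4 (r = sqrt(-168 + (-20 + 15/((6 - 1*(-3)) - 1))) = sqrt(-168 + (-20 + 15/((6 + 3) - 1))) = sqrt(-168 + (-20 + 15/(9 - 1))) = sqrt(-168 + (-20 + 15/8)) = sqrt(-168 - 145/8) = sqrt(-1489/8) = I*sqrt(2978)/4 ≈ 13.643*I)
1/r = 1/(I*sqrt(2978)/4) = -2*I*sqrt(2978)/1489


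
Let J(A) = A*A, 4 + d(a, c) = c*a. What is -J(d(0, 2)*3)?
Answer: -144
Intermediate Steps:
d(a, c) = -4 + a*c (d(a, c) = -4 + c*a = -4 + a*c)
J(A) = A²
-J(d(0, 2)*3) = -((-4 + 0*2)*3)² = -((-4 + 0)*3)² = -(-4*3)² = -1*(-12)² = -1*144 = -144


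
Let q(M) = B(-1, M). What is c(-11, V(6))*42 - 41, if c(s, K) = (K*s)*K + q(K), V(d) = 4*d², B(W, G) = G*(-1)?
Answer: -9586121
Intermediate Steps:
B(W, G) = -G
q(M) = -M
c(s, K) = -K + s*K² (c(s, K) = (K*s)*K - K = s*K² - K = -K + s*K²)
c(-11, V(6))*42 - 41 = ((4*6²)*(-1 + (4*6²)*(-11)))*42 - 41 = ((4*36)*(-1 + (4*36)*(-11)))*42 - 41 = (144*(-1 + 144*(-11)))*42 - 41 = (144*(-1 - 1584))*42 - 41 = (144*(-1585))*42 - 41 = -228240*42 - 41 = -9586080 - 41 = -9586121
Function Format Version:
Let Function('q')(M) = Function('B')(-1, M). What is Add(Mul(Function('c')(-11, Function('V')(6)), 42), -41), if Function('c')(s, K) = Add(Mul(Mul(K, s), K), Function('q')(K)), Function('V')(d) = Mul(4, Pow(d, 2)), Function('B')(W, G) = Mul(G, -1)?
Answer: -9586121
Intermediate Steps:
Function('B')(W, G) = Mul(-1, G)
Function('q')(M) = Mul(-1, M)
Function('c')(s, K) = Add(Mul(-1, K), Mul(s, Pow(K, 2))) (Function('c')(s, K) = Add(Mul(Mul(K, s), K), Mul(-1, K)) = Add(Mul(s, Pow(K, 2)), Mul(-1, K)) = Add(Mul(-1, K), Mul(s, Pow(K, 2))))
Add(Mul(Function('c')(-11, Function('V')(6)), 42), -41) = Add(Mul(Mul(Mul(4, Pow(6, 2)), Add(-1, Mul(Mul(4, Pow(6, 2)), -11))), 42), -41) = Add(Mul(Mul(Mul(4, 36), Add(-1, Mul(Mul(4, 36), -11))), 42), -41) = Add(Mul(Mul(144, Add(-1, Mul(144, -11))), 42), -41) = Add(Mul(Mul(144, Add(-1, -1584)), 42), -41) = Add(Mul(Mul(144, -1585), 42), -41) = Add(Mul(-228240, 42), -41) = Add(-9586080, -41) = -9586121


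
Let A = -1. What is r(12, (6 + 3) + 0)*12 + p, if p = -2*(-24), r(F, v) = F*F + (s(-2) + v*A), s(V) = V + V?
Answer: 1620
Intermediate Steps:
s(V) = 2*V
r(F, v) = -4 + F² - v (r(F, v) = F*F + (2*(-2) + v*(-1)) = F² + (-4 - v) = -4 + F² - v)
p = 48
r(12, (6 + 3) + 0)*12 + p = (-4 + 12² - ((6 + 3) + 0))*12 + 48 = (-4 + 144 - (9 + 0))*12 + 48 = (-4 + 144 - 1*9)*12 + 48 = (-4 + 144 - 9)*12 + 48 = 131*12 + 48 = 1572 + 48 = 1620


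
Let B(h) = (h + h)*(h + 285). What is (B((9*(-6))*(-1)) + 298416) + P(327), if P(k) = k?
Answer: 335355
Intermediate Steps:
B(h) = 2*h*(285 + h) (B(h) = (2*h)*(285 + h) = 2*h*(285 + h))
(B((9*(-6))*(-1)) + 298416) + P(327) = (2*((9*(-6))*(-1))*(285 + (9*(-6))*(-1)) + 298416) + 327 = (2*(-54*(-1))*(285 - 54*(-1)) + 298416) + 327 = (2*54*(285 + 54) + 298416) + 327 = (2*54*339 + 298416) + 327 = (36612 + 298416) + 327 = 335028 + 327 = 335355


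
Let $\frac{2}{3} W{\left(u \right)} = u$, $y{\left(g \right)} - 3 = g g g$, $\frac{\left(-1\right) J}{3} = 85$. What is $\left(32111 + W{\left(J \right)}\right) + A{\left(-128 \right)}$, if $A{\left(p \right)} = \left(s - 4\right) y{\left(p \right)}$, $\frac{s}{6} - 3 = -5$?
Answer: $\frac{67172225}{2} \approx 3.3586 \cdot 10^{7}$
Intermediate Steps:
$s = -12$ ($s = 18 + 6 \left(-5\right) = 18 - 30 = -12$)
$J = -255$ ($J = \left(-3\right) 85 = -255$)
$y{\left(g \right)} = 3 + g^{3}$ ($y{\left(g \right)} = 3 + g g g = 3 + g^{2} g = 3 + g^{3}$)
$W{\left(u \right)} = \frac{3 u}{2}$
$A{\left(p \right)} = -48 - 16 p^{3}$ ($A{\left(p \right)} = \left(-12 - 4\right) \left(3 + p^{3}\right) = - 16 \left(3 + p^{3}\right) = -48 - 16 p^{3}$)
$\left(32111 + W{\left(J \right)}\right) + A{\left(-128 \right)} = \left(32111 + \frac{3}{2} \left(-255\right)\right) - \left(48 + 16 \left(-128\right)^{3}\right) = \left(32111 - \frac{765}{2}\right) - -33554384 = \frac{63457}{2} + \left(-48 + 33554432\right) = \frac{63457}{2} + 33554384 = \frac{67172225}{2}$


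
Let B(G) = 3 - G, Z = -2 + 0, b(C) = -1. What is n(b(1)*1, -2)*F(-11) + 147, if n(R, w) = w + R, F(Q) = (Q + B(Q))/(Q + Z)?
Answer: 1920/13 ≈ 147.69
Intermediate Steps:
Z = -2
F(Q) = 3/(-2 + Q) (F(Q) = (Q + (3 - Q))/(Q - 2) = 3/(-2 + Q))
n(R, w) = R + w
n(b(1)*1, -2)*F(-11) + 147 = (-1*1 - 2)*(3/(-2 - 11)) + 147 = (-1 - 2)*(3/(-13)) + 147 = -9*(-1)/13 + 147 = -3*(-3/13) + 147 = 9/13 + 147 = 1920/13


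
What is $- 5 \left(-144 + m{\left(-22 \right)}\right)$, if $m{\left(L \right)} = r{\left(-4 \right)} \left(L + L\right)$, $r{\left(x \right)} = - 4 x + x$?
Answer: $3360$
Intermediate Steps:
$r{\left(x \right)} = - 3 x$
$m{\left(L \right)} = 24 L$ ($m{\left(L \right)} = \left(-3\right) \left(-4\right) \left(L + L\right) = 12 \cdot 2 L = 24 L$)
$- 5 \left(-144 + m{\left(-22 \right)}\right) = - 5 \left(-144 + 24 \left(-22\right)\right) = - 5 \left(-144 - 528\right) = \left(-5\right) \left(-672\right) = 3360$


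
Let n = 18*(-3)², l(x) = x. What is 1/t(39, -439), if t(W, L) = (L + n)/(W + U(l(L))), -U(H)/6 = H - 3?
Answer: -2691/277 ≈ -9.7148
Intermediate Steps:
n = 162 (n = 18*9 = 162)
U(H) = 18 - 6*H (U(H) = -6*(H - 3) = -6*(-3 + H) = 18 - 6*H)
t(W, L) = (162 + L)/(18 + W - 6*L) (t(W, L) = (L + 162)/(W + (18 - 6*L)) = (162 + L)/(18 + W - 6*L))
1/t(39, -439) = 1/((162 - 439)/(18 + 39 - 6*(-439))) = 1/(-277/(18 + 39 + 2634)) = 1/(-277/2691) = -2691/277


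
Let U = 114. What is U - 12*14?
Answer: -54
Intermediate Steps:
U - 12*14 = 114 - 12*14 = 114 - 3*56 = 114 - 168 = -54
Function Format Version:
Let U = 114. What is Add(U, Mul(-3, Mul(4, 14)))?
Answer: -54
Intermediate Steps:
Add(U, Mul(-3, Mul(4, 14))) = Add(114, Mul(-3, Mul(4, 14))) = Add(114, Mul(-3, 56)) = Add(114, -168) = -54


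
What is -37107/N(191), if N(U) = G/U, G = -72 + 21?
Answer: 2362479/17 ≈ 1.3897e+5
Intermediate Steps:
G = -51
N(U) = -51/U
-37107/N(191) = -37107/((-51/191)) = -37107/((-51*1/191)) = -37107/(-51/191) = -37107*(-191/51) = 2362479/17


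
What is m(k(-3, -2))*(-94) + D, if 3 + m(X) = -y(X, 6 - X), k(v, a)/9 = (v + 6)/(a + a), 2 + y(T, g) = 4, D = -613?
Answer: -143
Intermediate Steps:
y(T, g) = 2 (y(T, g) = -2 + 4 = 2)
k(v, a) = 9*(6 + v)/(2*a) (k(v, a) = 9*((v + 6)/(a + a)) = 9*((6 + v)/((2*a))) = 9*((6 + v)*(1/(2*a))) = 9*((6 + v)/(2*a)) = 9*(6 + v)/(2*a))
m(X) = -5 (m(X) = -3 - 1*2 = -3 - 2 = -5)
m(k(-3, -2))*(-94) + D = -5*(-94) - 613 = 470 - 613 = -143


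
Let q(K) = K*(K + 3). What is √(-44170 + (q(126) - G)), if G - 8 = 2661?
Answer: I*√30585 ≈ 174.89*I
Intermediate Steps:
G = 2669 (G = 8 + 2661 = 2669)
q(K) = K*(3 + K)
√(-44170 + (q(126) - G)) = √(-44170 + (126*(3 + 126) - 1*2669)) = √(-44170 + (126*129 - 2669)) = √(-44170 + (16254 - 2669)) = √(-44170 + 13585) = √(-30585) = I*√30585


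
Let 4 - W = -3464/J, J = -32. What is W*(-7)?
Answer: 2919/4 ≈ 729.75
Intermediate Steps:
W = -417/4 (W = 4 - (-3464)/(-32) = 4 - (-3464)*(-1)/32 = 4 - 1*433/4 = 4 - 433/4 = -417/4 ≈ -104.25)
W*(-7) = -417/4*(-7) = 2919/4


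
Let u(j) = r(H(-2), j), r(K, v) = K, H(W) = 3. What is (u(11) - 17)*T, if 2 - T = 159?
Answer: 2198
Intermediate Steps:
T = -157 (T = 2 - 1*159 = 2 - 159 = -157)
u(j) = 3
(u(11) - 17)*T = (3 - 17)*(-157) = -14*(-157) = 2198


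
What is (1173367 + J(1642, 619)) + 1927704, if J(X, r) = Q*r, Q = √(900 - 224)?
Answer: 3117165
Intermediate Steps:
Q = 26 (Q = √676 = 26)
J(X, r) = 26*r
(1173367 + J(1642, 619)) + 1927704 = (1173367 + 26*619) + 1927704 = (1173367 + 16094) + 1927704 = 1189461 + 1927704 = 3117165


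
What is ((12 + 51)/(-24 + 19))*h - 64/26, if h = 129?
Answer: -105811/65 ≈ -1627.9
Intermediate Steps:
((12 + 51)/(-24 + 19))*h - 64/26 = ((12 + 51)/(-24 + 19))*129 - 64/26 = (63/(-5))*129 - 64*1/26 = (63*(-⅕))*129 - 32/13 = -63/5*129 - 32/13 = -8127/5 - 32/13 = -105811/65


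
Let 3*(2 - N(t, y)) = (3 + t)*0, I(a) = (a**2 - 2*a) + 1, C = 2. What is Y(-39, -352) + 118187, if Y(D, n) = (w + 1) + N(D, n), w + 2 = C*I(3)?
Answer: 118196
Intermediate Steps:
I(a) = 1 + a**2 - 2*a
w = 6 (w = -2 + 2*(1 + 3**2 - 2*3) = -2 + 2*(1 + 9 - 6) = -2 + 2*4 = -2 + 8 = 6)
N(t, y) = 2 (N(t, y) = 2 - (3 + t)*0/3 = 2 - 1/3*0 = 2 + 0 = 2)
Y(D, n) = 9 (Y(D, n) = (6 + 1) + 2 = 7 + 2 = 9)
Y(-39, -352) + 118187 = 9 + 118187 = 118196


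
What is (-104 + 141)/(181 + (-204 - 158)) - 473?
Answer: -85650/181 ≈ -473.20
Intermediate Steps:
(-104 + 141)/(181 + (-204 - 158)) - 473 = 37/(181 - 362) - 473 = 37/(-181) - 473 = -1/181*37 - 473 = -37/181 - 473 = -85650/181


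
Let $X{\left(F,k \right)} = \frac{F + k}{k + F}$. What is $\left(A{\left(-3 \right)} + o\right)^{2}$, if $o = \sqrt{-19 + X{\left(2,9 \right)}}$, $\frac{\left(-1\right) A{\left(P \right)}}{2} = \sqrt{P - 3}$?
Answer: $-42 + 24 \sqrt{3} \approx -0.43078$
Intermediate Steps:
$X{\left(F,k \right)} = 1$ ($X{\left(F,k \right)} = \frac{F + k}{F + k} = 1$)
$A{\left(P \right)} = - 2 \sqrt{-3 + P}$ ($A{\left(P \right)} = - 2 \sqrt{P - 3} = - 2 \sqrt{-3 + P}$)
$o = 3 i \sqrt{2}$ ($o = \sqrt{-19 + 1} = \sqrt{-18} = 3 i \sqrt{2} \approx 4.2426 i$)
$\left(A{\left(-3 \right)} + o\right)^{2} = \left(- 2 \sqrt{-3 - 3} + 3 i \sqrt{2}\right)^{2} = \left(- 2 \sqrt{-6} + 3 i \sqrt{2}\right)^{2} = \left(- 2 i \sqrt{6} + 3 i \sqrt{2}\right)^{2}$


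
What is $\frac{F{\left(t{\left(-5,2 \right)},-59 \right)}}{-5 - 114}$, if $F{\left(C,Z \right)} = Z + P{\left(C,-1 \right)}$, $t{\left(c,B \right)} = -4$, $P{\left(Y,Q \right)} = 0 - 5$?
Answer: $\frac{64}{119} \approx 0.53782$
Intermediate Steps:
$P{\left(Y,Q \right)} = -5$
$F{\left(C,Z \right)} = -5 + Z$ ($F{\left(C,Z \right)} = Z - 5 = -5 + Z$)
$\frac{F{\left(t{\left(-5,2 \right)},-59 \right)}}{-5 - 114} = \frac{-5 - 59}{-5 - 114} = - \frac{64}{-119} = \left(-64\right) \left(- \frac{1}{119}\right) = \frac{64}{119}$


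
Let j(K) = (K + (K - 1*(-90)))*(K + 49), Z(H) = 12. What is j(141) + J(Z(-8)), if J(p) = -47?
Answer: 70633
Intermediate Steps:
j(K) = (49 + K)*(90 + 2*K) (j(K) = (K + (K + 90))*(49 + K) = (K + (90 + K))*(49 + K) = (90 + 2*K)*(49 + K) = (49 + K)*(90 + 2*K))
j(141) + J(Z(-8)) = (4410 + 2*141**2 + 188*141) - 47 = (4410 + 2*19881 + 26508) - 47 = (4410 + 39762 + 26508) - 47 = 70680 - 47 = 70633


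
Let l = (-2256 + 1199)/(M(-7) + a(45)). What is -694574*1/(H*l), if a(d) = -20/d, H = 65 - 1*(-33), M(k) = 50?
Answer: 154890002/466137 ≈ 332.28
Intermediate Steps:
H = 98 (H = 65 + 33 = 98)
l = -9513/446 (l = (-2256 + 1199)/(50 - 20/45) = -1057/(50 - 20*1/45) = -1057/(50 - 4/9) = -1057/446/9 = -1057*9/446 = -9513/446 ≈ -21.330)
-694574*1/(H*l) = -694574/(98*(-9513/446)) = -694574/(-466137/223) = -694574*(-223/466137) = 154890002/466137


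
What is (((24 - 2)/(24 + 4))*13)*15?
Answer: 2145/14 ≈ 153.21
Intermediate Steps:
(((24 - 2)/(24 + 4))*13)*15 = ((22/28)*13)*15 = ((22*(1/28))*13)*15 = ((11/14)*13)*15 = (143/14)*15 = 2145/14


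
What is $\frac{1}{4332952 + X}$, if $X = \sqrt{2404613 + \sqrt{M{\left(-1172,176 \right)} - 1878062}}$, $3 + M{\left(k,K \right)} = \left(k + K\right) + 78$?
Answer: $\frac{1}{4332952 + \sqrt{2404613 + i \sqrt{1878983}}} \approx 2.3071 \cdot 10^{-7} - 3.0 \cdot 10^{-14} i$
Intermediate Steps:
$M{\left(k,K \right)} = 75 + K + k$ ($M{\left(k,K \right)} = -3 + \left(\left(k + K\right) + 78\right) = -3 + \left(\left(K + k\right) + 78\right) = -3 + \left(78 + K + k\right) = 75 + K + k$)
$X = \sqrt{2404613 + i \sqrt{1878983}}$ ($X = \sqrt{2404613 + \sqrt{\left(75 + 176 - 1172\right) - 1878062}} = \sqrt{2404613 + \sqrt{-921 - 1878062}} = \sqrt{2404613 + \sqrt{-1878983}} = \sqrt{2404613 + i \sqrt{1878983}} \approx 1550.7 + 0.442 i$)
$\frac{1}{4332952 + X} = \frac{1}{4332952 + \sqrt{2404613 + i \sqrt{1878983}}}$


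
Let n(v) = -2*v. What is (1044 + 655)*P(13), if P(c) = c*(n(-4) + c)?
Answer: 463827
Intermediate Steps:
P(c) = c*(8 + c) (P(c) = c*(-2*(-4) + c) = c*(8 + c))
(1044 + 655)*P(13) = (1044 + 655)*(13*(8 + 13)) = 1699*(13*21) = 1699*273 = 463827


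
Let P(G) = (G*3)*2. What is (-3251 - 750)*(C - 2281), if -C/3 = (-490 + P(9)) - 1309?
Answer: -11818954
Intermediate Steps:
P(G) = 6*G (P(G) = (3*G)*2 = 6*G)
C = 5235 (C = -3*((-490 + 6*9) - 1309) = -3*((-490 + 54) - 1309) = -3*(-436 - 1309) = -3*(-1745) = 5235)
(-3251 - 750)*(C - 2281) = (-3251 - 750)*(5235 - 2281) = -4001*2954 = -11818954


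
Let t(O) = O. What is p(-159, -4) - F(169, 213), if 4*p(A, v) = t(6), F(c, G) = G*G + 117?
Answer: -90969/2 ≈ -45485.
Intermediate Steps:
F(c, G) = 117 + G² (F(c, G) = G² + 117 = 117 + G²)
p(A, v) = 3/2 (p(A, v) = (¼)*6 = 3/2)
p(-159, -4) - F(169, 213) = 3/2 - (117 + 213²) = 3/2 - (117 + 45369) = 3/2 - 1*45486 = 3/2 - 45486 = -90969/2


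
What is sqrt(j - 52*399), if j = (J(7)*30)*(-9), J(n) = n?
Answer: 7*I*sqrt(462) ≈ 150.46*I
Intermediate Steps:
j = -1890 (j = (7*30)*(-9) = 210*(-9) = -1890)
sqrt(j - 52*399) = sqrt(-1890 - 52*399) = sqrt(-1890 - 20748) = sqrt(-22638) = 7*I*sqrt(462)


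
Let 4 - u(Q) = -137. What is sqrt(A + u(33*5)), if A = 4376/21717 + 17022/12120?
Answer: sqrt(7623204441324785)/7311390 ≈ 11.942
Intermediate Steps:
u(Q) = 141 (u(Q) = 4 - 1*(-137) = 4 + 137 = 141)
A = 70450649/43868340 (A = 4376*(1/21717) + 17022*(1/12120) = 4376/21717 + 2837/2020 = 70450649/43868340 ≈ 1.6060)
sqrt(A + u(33*5)) = sqrt(70450649/43868340 + 141) = sqrt(6255886589/43868340) = sqrt(7623204441324785)/7311390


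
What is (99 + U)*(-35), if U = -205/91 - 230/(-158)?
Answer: -3529905/1027 ≈ -3437.1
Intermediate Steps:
U = -5730/7189 (U = -205*1/91 - 230*(-1/158) = -205/91 + 115/79 = -5730/7189 ≈ -0.79705)
(99 + U)*(-35) = (99 - 5730/7189)*(-35) = (705981/7189)*(-35) = -3529905/1027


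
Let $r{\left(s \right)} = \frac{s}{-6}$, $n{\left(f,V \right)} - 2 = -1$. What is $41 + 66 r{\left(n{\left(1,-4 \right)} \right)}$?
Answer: $30$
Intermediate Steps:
$n{\left(f,V \right)} = 1$ ($n{\left(f,V \right)} = 2 - 1 = 1$)
$r{\left(s \right)} = - \frac{s}{6}$ ($r{\left(s \right)} = s \left(- \frac{1}{6}\right) = - \frac{s}{6}$)
$41 + 66 r{\left(n{\left(1,-4 \right)} \right)} = 41 + 66 \left(\left(- \frac{1}{6}\right) 1\right) = 41 + 66 \left(- \frac{1}{6}\right) = 41 - 11 = 30$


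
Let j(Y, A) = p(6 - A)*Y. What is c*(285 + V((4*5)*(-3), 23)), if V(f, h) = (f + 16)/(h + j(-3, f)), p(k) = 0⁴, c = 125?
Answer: 813875/23 ≈ 35386.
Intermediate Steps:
p(k) = 0
j(Y, A) = 0 (j(Y, A) = 0*Y = 0)
V(f, h) = (16 + f)/h (V(f, h) = (f + 16)/(h + 0) = (16 + f)/h)
c*(285 + V((4*5)*(-3), 23)) = 125*(285 + (16 + (4*5)*(-3))/23) = 125*(285 + (16 + 20*(-3))/23) = 125*(285 + (16 - 60)/23) = 125*(285 + (1/23)*(-44)) = 125*(285 - 44/23) = 125*(6511/23) = 813875/23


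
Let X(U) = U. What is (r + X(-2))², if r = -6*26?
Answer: 24964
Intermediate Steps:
r = -156
(r + X(-2))² = (-156 - 2)² = (-158)² = 24964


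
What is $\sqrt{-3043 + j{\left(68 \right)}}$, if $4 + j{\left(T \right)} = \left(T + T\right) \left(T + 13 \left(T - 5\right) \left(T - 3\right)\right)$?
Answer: $3 \sqrt{805129} \approx 2691.9$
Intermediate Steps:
$j{\left(T \right)} = -4 + 2 T \left(T + 13 \left(-5 + T\right) \left(-3 + T\right)\right)$ ($j{\left(T \right)} = -4 + \left(T + T\right) \left(T + 13 \left(T - 5\right) \left(T - 3\right)\right) = -4 + 2 T \left(T + 13 \left(-5 + T\right) \left(-3 + T\right)\right)$)
$\sqrt{-3043 + j{\left(68 \right)}} = \sqrt{-3043 + \left(-4 - 206 \cdot 68^{2} + 26 \cdot 68^{3} + 390 \cdot 68\right)} = \sqrt{-3043 + \left(-4 - 952544 + 26 \cdot 314432 + 26520\right)} = \sqrt{-3043 + \left(-4 - 952544 + 8175232 + 26520\right)} = \sqrt{-3043 + 7249204} = \sqrt{7246161} = 3 \sqrt{805129}$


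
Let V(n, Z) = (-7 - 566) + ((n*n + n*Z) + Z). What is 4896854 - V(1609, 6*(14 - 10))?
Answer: 2269906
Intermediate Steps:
V(n, Z) = -573 + Z + n² + Z*n (V(n, Z) = -573 + ((n² + Z*n) + Z) = -573 + (Z + n² + Z*n) = -573 + Z + n² + Z*n)
4896854 - V(1609, 6*(14 - 10)) = 4896854 - (-573 + 6*(14 - 10) + 1609² + (6*(14 - 10))*1609) = 4896854 - (-573 + 6*4 + 2588881 + (6*4)*1609) = 4896854 - (-573 + 24 + 2588881 + 24*1609) = 4896854 - (-573 + 24 + 2588881 + 38616) = 4896854 - 1*2626948 = 4896854 - 2626948 = 2269906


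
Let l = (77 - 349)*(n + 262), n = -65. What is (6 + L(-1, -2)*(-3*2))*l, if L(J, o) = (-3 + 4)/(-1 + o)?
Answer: -428672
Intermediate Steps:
L(J, o) = 1/(-1 + o)
l = -53584 (l = (77 - 349)*(-65 + 262) = -272*197 = -53584)
(6 + L(-1, -2)*(-3*2))*l = (6 + (-3*2)/(-1 - 2))*(-53584) = (6 - 6/(-3))*(-53584) = (6 - 1/3*(-6))*(-53584) = (6 + 2)*(-53584) = 8*(-53584) = -428672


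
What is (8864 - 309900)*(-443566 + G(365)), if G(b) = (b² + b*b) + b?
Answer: 53208414036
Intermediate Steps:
G(b) = b + 2*b² (G(b) = (b² + b²) + b = 2*b² + b = b + 2*b²)
(8864 - 309900)*(-443566 + G(365)) = (8864 - 309900)*(-443566 + 365*(1 + 2*365)) = -301036*(-443566 + 365*(1 + 730)) = -301036*(-443566 + 365*731) = -301036*(-443566 + 266815) = -301036*(-176751) = 53208414036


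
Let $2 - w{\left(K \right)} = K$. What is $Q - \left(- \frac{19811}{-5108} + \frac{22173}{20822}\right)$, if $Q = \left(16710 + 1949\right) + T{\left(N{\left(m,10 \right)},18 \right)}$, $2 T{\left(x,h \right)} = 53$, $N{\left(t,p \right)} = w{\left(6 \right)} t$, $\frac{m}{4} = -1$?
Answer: $\frac{993420572311}{53179388} \approx 18681.0$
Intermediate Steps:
$m = -4$ ($m = 4 \left(-1\right) = -4$)
$w{\left(K \right)} = 2 - K$
$N{\left(t,p \right)} = - 4 t$ ($N{\left(t,p \right)} = \left(2 - 6\right) t = - 4 t$)
$T{\left(x,h \right)} = \frac{53}{2}$ ($T{\left(x,h \right)} = \frac{1}{2} \cdot 53 = \frac{53}{2}$)
$Q = \frac{37371}{2}$ ($Q = \left(16710 + 1949\right) + \frac{53}{2} = 18659 + \frac{53}{2} = \frac{37371}{2} \approx 18686.0$)
$Q - \left(- \frac{19811}{-5108} + \frac{22173}{20822}\right) = \frac{37371}{2} - \left(- \frac{19811}{-5108} + \frac{22173}{20822}\right) = \frac{37371}{2} - \left(\left(-19811\right) \left(- \frac{1}{5108}\right) + 22173 \cdot \frac{1}{20822}\right) = \frac{37371}{2} - \left(\frac{19811}{5108} + \frac{22173}{20822}\right) = \frac{37371}{2} - \frac{262882163}{53179388} = \frac{993420572311}{53179388}$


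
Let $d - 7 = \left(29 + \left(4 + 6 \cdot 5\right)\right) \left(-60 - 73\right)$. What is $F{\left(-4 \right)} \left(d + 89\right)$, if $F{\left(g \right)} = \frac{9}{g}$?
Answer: $\frac{74547}{4} \approx 18637.0$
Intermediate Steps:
$d = -8372$ ($d = 7 + \left(29 + \left(4 + 6 \cdot 5\right)\right) \left(-60 - 73\right) = 7 + \left(29 + \left(4 + 30\right)\right) \left(-133\right) = 7 + \left(29 + 34\right) \left(-133\right) = 7 + 63 \left(-133\right) = 7 - 8379 = -8372$)
$F{\left(-4 \right)} \left(d + 89\right) = \frac{9}{-4} \left(-8372 + 89\right) = 9 \left(- \frac{1}{4}\right) \left(-8283\right) = \left(- \frac{9}{4}\right) \left(-8283\right) = \frac{74547}{4}$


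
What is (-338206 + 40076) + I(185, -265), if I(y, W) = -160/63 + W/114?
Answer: -713734865/2394 ≈ -2.9814e+5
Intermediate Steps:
I(y, W) = -160/63 + W/114 (I(y, W) = -160*1/63 + W*(1/114) = -160/63 + W/114)
(-338206 + 40076) + I(185, -265) = (-338206 + 40076) + (-160/63 + (1/114)*(-265)) = -298130 + (-160/63 - 265/114) = -298130 - 11645/2394 = -713734865/2394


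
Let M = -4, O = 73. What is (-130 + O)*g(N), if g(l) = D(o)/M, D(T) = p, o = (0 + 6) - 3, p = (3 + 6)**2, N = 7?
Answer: 4617/4 ≈ 1154.3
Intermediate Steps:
p = 81 (p = 9**2 = 81)
o = 3 (o = 6 - 3 = 3)
D(T) = 81
g(l) = -81/4 (g(l) = 81/(-4) = 81*(-1/4) = -81/4)
(-130 + O)*g(N) = (-130 + 73)*(-81/4) = -57*(-81/4) = 4617/4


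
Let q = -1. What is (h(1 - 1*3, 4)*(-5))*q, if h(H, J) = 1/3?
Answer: 5/3 ≈ 1.6667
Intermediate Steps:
h(H, J) = 1/3
(h(1 - 1*3, 4)*(-5))*q = ((1/3)*(-5))*(-1) = -5/3*(-1) = 5/3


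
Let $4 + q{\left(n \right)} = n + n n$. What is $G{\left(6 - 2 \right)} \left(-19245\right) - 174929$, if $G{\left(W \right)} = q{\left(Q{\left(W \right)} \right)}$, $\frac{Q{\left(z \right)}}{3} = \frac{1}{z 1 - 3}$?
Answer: $-328889$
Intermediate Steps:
$Q{\left(z \right)} = \frac{3}{-3 + z}$ ($Q{\left(z \right)} = \frac{3}{z 1 - 3} = \frac{3}{z - 3} = \frac{3}{-3 + z}$)
$q{\left(n \right)} = -4 + n + n^{2}$ ($q{\left(n \right)} = -4 + \left(n + n n\right) = -4 + \left(n + n^{2}\right) = -4 + n + n^{2}$)
$G{\left(W \right)} = -4 + \frac{3}{-3 + W} + \frac{9}{\left(-3 + W\right)^{2}}$ ($G{\left(W \right)} = -4 + \frac{3}{-3 + W} + \left(\frac{3}{-3 + W}\right)^{2} = -4 + \frac{3}{-3 + W} + \frac{9}{\left(-3 + W\right)^{2}}$)
$G{\left(6 - 2 \right)} \left(-19245\right) - 174929 = \frac{-36 - 4 \left(6 - 2\right)^{2} + 27 \left(6 - 2\right)}{9 + \left(6 - 2\right)^{2} - 6 \left(6 - 2\right)} \left(-19245\right) - 174929 = \frac{-36 - 4 \cdot 4^{2} + 27 \cdot 4}{9 + 4^{2} - 24} \left(-19245\right) - 174929 = \frac{-36 - 64 + 108}{9 + 16 - 24} \left(-19245\right) - 174929 = \frac{-36 - 64 + 108}{1} \left(-19245\right) - 174929 = 1 \cdot 8 \left(-19245\right) - 174929 = 8 \left(-19245\right) - 174929 = -153960 - 174929 = -328889$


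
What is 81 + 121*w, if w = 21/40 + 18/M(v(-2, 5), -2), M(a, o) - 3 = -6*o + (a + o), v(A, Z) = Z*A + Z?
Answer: 16671/40 ≈ 416.77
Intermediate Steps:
v(A, Z) = Z + A*Z (v(A, Z) = A*Z + Z = Z + A*Z)
M(a, o) = 3 + a - 5*o (M(a, o) = 3 + (-6*o + (a + o)) = 3 + (a - 5*o) = 3 + a - 5*o)
w = 111/40 (w = 21/40 + 18/(3 + 5*(1 - 2) - 5*(-2)) = 21*(1/40) + 18/(3 + 5*(-1) + 10) = 21/40 + 18/(3 - 5 + 10) = 21/40 + 18/8 = 21/40 + 18*(⅛) = 21/40 + 9/4 = 111/40 ≈ 2.7750)
81 + 121*w = 81 + 121*(111/40) = 81 + 13431/40 = 16671/40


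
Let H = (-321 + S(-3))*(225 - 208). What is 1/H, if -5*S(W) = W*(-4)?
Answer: -5/27489 ≈ -0.00018189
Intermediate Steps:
S(W) = 4*W/5 (S(W) = -W*(-4)/5 = -(-4)*W/5 = 4*W/5)
H = -27489/5 (H = (-321 + (⅘)*(-3))*(225 - 208) = (-321 - 12/5)*17 = -1617/5*17 = -27489/5 ≈ -5497.8)
1/H = 1/(-27489/5) = -5/27489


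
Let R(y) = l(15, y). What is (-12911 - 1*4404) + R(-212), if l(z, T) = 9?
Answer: -17306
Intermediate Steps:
R(y) = 9
(-12911 - 1*4404) + R(-212) = (-12911 - 1*4404) + 9 = (-12911 - 4404) + 9 = -17315 + 9 = -17306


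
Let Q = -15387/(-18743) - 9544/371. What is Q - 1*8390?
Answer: -58514323285/6953653 ≈ -8414.9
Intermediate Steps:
Q = -173174615/6953653 (Q = -15387*(-1/18743) - 9544*1/371 = 15387/18743 - 9544/371 = -173174615/6953653 ≈ -24.904)
Q - 1*8390 = -173174615/6953653 - 1*8390 = -173174615/6953653 - 8390 = -58514323285/6953653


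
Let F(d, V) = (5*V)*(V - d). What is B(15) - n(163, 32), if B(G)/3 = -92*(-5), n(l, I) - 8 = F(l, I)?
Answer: 22332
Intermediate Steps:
F(d, V) = 5*V*(V - d)
n(l, I) = 8 + 5*I*(I - l)
B(G) = 1380 (B(G) = 3*(-92*(-5)) = 3*(-1*(-460)) = 3*460 = 1380)
B(15) - n(163, 32) = 1380 - (8 + 5*32*(32 - 1*163)) = 1380 - (8 + 5*32*(32 - 163)) = 1380 - (8 + 5*32*(-131)) = 1380 - (8 - 20960) = 1380 - 1*(-20952) = 1380 + 20952 = 22332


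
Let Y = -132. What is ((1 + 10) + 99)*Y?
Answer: -14520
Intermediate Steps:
((1 + 10) + 99)*Y = ((1 + 10) + 99)*(-132) = (11 + 99)*(-132) = 110*(-132) = -14520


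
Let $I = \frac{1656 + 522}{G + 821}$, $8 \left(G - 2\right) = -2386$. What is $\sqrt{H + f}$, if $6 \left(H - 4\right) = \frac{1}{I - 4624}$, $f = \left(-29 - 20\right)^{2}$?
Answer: $\frac{\sqrt{508836335370692979}}{14545596} \approx 49.041$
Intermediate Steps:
$G = - \frac{1185}{4}$ ($G = 2 + \frac{1}{8} \left(-2386\right) = 2 - \frac{1193}{4} = - \frac{1185}{4} \approx -296.25$)
$f = 2401$ ($f = \left(-49\right)^{2} = 2401$)
$I = \frac{8712}{2099}$ ($I = \frac{1656 + 522}{- \frac{1185}{4} + 821} = \frac{2178}{\frac{2099}{4}} = 2178 \cdot \frac{4}{2099} = \frac{8712}{2099} \approx 4.1506$)
$H = \frac{232727437}{58182384}$ ($H = 4 + \frac{1}{6 \left(\frac{8712}{2099} - 4624\right)} = 4 + \frac{1}{6 \left(- \frac{9697064}{2099}\right)} = 4 + \frac{1}{6} \left(- \frac{2099}{9697064}\right) = 4 - \frac{2099}{58182384} = \frac{232727437}{58182384} \approx 4.0$)
$\sqrt{H + f} = \sqrt{\frac{232727437}{58182384} + 2401} = \sqrt{\frac{139928631421}{58182384}} = \frac{\sqrt{508836335370692979}}{14545596}$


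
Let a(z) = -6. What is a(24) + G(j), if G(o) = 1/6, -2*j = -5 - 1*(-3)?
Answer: -35/6 ≈ -5.8333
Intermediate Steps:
j = 1 (j = -(-5 - 1*(-3))/2 = -(-5 + 3)/2 = -1/2*(-2) = 1)
G(o) = 1/6
a(24) + G(j) = -6 + 1/6 = -35/6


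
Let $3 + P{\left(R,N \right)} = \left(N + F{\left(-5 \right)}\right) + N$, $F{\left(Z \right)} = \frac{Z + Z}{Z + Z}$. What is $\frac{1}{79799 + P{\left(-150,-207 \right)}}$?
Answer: $\frac{1}{79383} \approx 1.2597 \cdot 10^{-5}$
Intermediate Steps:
$F{\left(Z \right)} = 1$ ($F{\left(Z \right)} = \frac{2 Z}{2 Z} = 2 Z \frac{1}{2 Z} = 1$)
$P{\left(R,N \right)} = -2 + 2 N$ ($P{\left(R,N \right)} = -3 + \left(\left(N + 1\right) + N\right) = -3 + \left(\left(1 + N\right) + N\right) = -3 + \left(1 + 2 N\right) = -2 + 2 N$)
$\frac{1}{79799 + P{\left(-150,-207 \right)}} = \frac{1}{79799 + \left(-2 + 2 \left(-207\right)\right)} = \frac{1}{79799 - 416} = \frac{1}{79383}$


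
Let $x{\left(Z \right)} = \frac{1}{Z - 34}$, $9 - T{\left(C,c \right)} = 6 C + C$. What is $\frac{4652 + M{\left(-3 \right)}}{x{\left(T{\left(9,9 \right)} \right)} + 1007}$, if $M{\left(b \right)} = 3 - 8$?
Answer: $\frac{408936}{88615} \approx 4.6147$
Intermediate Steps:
$M{\left(b \right)} = -5$
$T{\left(C,c \right)} = 9 - 7 C$ ($T{\left(C,c \right)} = 9 - \left(6 C + C\right) = 9 - 7 C$)
$x{\left(Z \right)} = \frac{1}{-34 + Z}$
$\frac{4652 + M{\left(-3 \right)}}{x{\left(T{\left(9,9 \right)} \right)} + 1007} = \frac{4652 - 5}{\frac{1}{-34 + \left(9 - 63\right)} + 1007} = \frac{4647}{\frac{1}{-34 + \left(9 - 63\right)} + 1007} = \frac{4647}{\frac{1}{-34 - 54} + 1007} = \frac{4647}{\frac{1}{-88} + 1007} = \frac{4647}{- \frac{1}{88} + 1007} = \frac{4647}{\frac{88615}{88}} = 4647 \cdot \frac{88}{88615} = \frac{408936}{88615}$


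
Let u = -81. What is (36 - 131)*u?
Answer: 7695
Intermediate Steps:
(36 - 131)*u = (36 - 131)*(-81) = -95*(-81) = 7695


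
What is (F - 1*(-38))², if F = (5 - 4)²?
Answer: 1521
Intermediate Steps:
F = 1 (F = 1² = 1)
(F - 1*(-38))² = (1 - 1*(-38))² = (1 + 38)² = 39² = 1521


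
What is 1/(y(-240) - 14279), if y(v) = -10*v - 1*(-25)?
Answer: -1/11854 ≈ -8.4360e-5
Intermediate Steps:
y(v) = 25 - 10*v (y(v) = -10*v + 25 = 25 - 10*v)
1/(y(-240) - 14279) = 1/((25 - 10*(-240)) - 14279) = 1/((25 + 2400) - 14279) = 1/(2425 - 14279) = 1/(-11854) = -1/11854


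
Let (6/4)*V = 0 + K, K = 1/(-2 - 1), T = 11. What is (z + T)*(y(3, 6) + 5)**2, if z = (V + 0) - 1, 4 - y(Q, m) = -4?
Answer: 14872/9 ≈ 1652.4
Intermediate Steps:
y(Q, m) = 8 (y(Q, m) = 4 - 1*(-4) = 4 + 4 = 8)
K = -1/3 (K = 1/(-3) = -1/3 ≈ -0.33333)
V = -2/9 (V = 2*(0 - 1/3)/3 = (2/3)*(-1/3) = -2/9 ≈ -0.22222)
z = -11/9 (z = (-2/9 + 0) - 1 = -2/9 - 1 = -11/9 ≈ -1.2222)
(z + T)*(y(3, 6) + 5)**2 = (-11/9 + 11)*(8 + 5)**2 = (88/9)*13**2 = (88/9)*169 = 14872/9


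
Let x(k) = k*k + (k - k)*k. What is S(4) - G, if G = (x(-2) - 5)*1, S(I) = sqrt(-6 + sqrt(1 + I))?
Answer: 1 + sqrt(-6 + sqrt(5)) ≈ 1.0 + 1.9401*I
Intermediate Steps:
x(k) = k**2 (x(k) = k**2 + 0*k = k**2 + 0 = k**2)
G = -1 (G = ((-2)**2 - 5)*1 = (4 - 5)*1 = -1*1 = -1)
S(4) - G = sqrt(-6 + sqrt(1 + 4)) - 1*(-1) = sqrt(-6 + sqrt(5)) + 1 = 1 + sqrt(-6 + sqrt(5))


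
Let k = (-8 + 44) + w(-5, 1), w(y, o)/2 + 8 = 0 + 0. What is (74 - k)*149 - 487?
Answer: 7559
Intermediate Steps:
w(y, o) = -16 (w(y, o) = -16 + 2*(0 + 0) = -16 + 2*0 = -16 + 0 = -16)
k = 20 (k = (-8 + 44) - 16 = 36 - 16 = 20)
(74 - k)*149 - 487 = (74 - 1*20)*149 - 487 = (74 - 20)*149 - 487 = 54*149 - 487 = 8046 - 487 = 7559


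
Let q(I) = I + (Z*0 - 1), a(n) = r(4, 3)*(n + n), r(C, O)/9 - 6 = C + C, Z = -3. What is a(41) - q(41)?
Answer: 10292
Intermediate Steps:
r(C, O) = 54 + 18*C (r(C, O) = 54 + 9*(C + C) = 54 + 9*(2*C) = 54 + 18*C)
a(n) = 252*n (a(n) = (54 + 18*4)*(n + n) = (54 + 72)*(2*n) = 126*(2*n) = 252*n)
q(I) = -1 + I (q(I) = I + (-3*0 - 1) = I + (0 - 1) = I - 1 = -1 + I)
a(41) - q(41) = 252*41 - (-1 + 41) = 10332 - 1*40 = 10332 - 40 = 10292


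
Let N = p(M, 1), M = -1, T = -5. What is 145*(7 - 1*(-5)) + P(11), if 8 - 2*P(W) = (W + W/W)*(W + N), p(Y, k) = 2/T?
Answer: 8402/5 ≈ 1680.4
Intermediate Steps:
p(Y, k) = -2/5 (p(Y, k) = 2/(-5) = 2*(-1/5) = -2/5)
N = -2/5 ≈ -0.40000
P(W) = 4 - (1 + W)*(-2/5 + W)/2 (P(W) = 4 - (W + W/W)*(W - 2/5)/2 = 4 - (W + 1)*(-2/5 + W)/2 = 4 - (1 + W)*(-2/5 + W)/2)
145*(7 - 1*(-5)) + P(11) = 145*(7 - 1*(-5)) + (21/5 - 3/10*11 - 1/2*11**2) = 145*(7 + 5) + (21/5 - 33/10 - 1/2*121) = 145*12 + (21/5 - 33/10 - 121/2) = 1740 - 298/5 = 8402/5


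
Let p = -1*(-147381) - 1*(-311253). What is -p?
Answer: -458634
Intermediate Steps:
p = 458634 (p = 147381 + 311253 = 458634)
-p = -1*458634 = -458634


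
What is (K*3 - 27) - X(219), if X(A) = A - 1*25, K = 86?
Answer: 37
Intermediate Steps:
X(A) = -25 + A (X(A) = A - 25 = -25 + A)
(K*3 - 27) - X(219) = (86*3 - 27) - (-25 + 219) = (258 - 27) - 1*194 = 231 - 194 = 37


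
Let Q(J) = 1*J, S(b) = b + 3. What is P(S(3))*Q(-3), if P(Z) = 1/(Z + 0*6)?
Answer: -½ ≈ -0.50000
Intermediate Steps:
S(b) = 3 + b
Q(J) = J
P(Z) = 1/Z (P(Z) = 1/(Z + 0) = 1/Z)
P(S(3))*Q(-3) = -3/(3 + 3) = -3/6 = (⅙)*(-3) = -½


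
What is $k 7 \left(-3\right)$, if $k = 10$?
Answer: $-210$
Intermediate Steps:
$k 7 \left(-3\right) = 10 \cdot 7 \left(-3\right) = 70 \left(-3\right) = -210$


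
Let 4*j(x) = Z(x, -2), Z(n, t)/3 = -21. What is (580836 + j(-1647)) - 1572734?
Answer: -3967655/4 ≈ -9.9191e+5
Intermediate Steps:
Z(n, t) = -63 (Z(n, t) = 3*(-21) = -63)
j(x) = -63/4 (j(x) = (1/4)*(-63) = -63/4)
(580836 + j(-1647)) - 1572734 = (580836 - 63/4) - 1572734 = 2323281/4 - 1572734 = -3967655/4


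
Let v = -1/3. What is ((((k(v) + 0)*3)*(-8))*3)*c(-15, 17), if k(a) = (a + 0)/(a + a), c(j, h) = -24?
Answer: 864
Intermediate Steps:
v = -⅓ (v = -1*⅓ = -⅓ ≈ -0.33333)
k(a) = ½ (k(a) = a/((2*a)) = a*(1/(2*a)) = ½)
((((k(v) + 0)*3)*(-8))*3)*c(-15, 17) = ((((½ + 0)*3)*(-8))*3)*(-24) = ((((½)*3)*(-8))*3)*(-24) = (((3/2)*(-8))*3)*(-24) = -12*3*(-24) = -36*(-24) = 864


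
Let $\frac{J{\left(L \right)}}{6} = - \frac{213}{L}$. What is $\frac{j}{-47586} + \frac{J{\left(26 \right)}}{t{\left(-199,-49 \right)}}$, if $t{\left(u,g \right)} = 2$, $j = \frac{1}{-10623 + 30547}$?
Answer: $- \frac{302919056761}{12325345032} \approx -24.577$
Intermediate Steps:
$j = \frac{1}{19924} \approx 5.0191 \cdot 10^{-5}$
$J{\left(L \right)} = - \frac{1278}{L}$ ($J{\left(L \right)} = 6 \left(- \frac{213}{L}\right) = - \frac{1278}{L}$)
$\frac{j}{-47586} + \frac{J{\left(26 \right)}}{t{\left(-199,-49 \right)}} = \frac{1}{19924 \left(-47586\right)} + \frac{\left(-1278\right) \frac{1}{26}}{2} = \frac{1}{19924} \left(- \frac{1}{47586}\right) + \left(-1278\right) \frac{1}{26} \cdot \frac{1}{2} = - \frac{1}{948103464} - \frac{639}{26} = - \frac{302919056761}{12325345032}$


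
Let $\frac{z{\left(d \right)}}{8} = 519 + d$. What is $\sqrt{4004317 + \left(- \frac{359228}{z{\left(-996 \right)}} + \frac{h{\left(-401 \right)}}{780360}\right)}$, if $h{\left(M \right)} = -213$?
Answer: $\frac{\sqrt{1712459891977604001470}}{20679540} \approx 2001.1$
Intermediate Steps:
$z{\left(d \right)} = 4152 + 8 d$ ($z{\left(d \right)} = 8 \left(519 + d\right) = 4152 + 8 d$)
$\sqrt{4004317 + \left(- \frac{359228}{z{\left(-996 \right)}} + \frac{h{\left(-401 \right)}}{780360}\right)} = \sqrt{4004317 - \left(\frac{71}{260120} + \frac{359228}{4152 + 8 \left(-996\right)}\right)} = \sqrt{4004317 - \left(\frac{71}{260120} + \frac{359228}{4152 - 7968}\right)} = \sqrt{4004317 - \left(\frac{71}{260120} + \frac{359228}{-3816}\right)} = \sqrt{4004317 - - \frac{11680264553}{124077240}} = \sqrt{4004317 + \left(\frac{89807}{954} - \frac{71}{260120}\right)} = \sqrt{4004317 + \frac{11680264553}{124077240}} = \sqrt{\frac{496856281709633}{124077240}} = \frac{\sqrt{1712459891977604001470}}{20679540}$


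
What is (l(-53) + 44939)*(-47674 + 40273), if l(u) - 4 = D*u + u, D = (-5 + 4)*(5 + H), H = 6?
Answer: -336545673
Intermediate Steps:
D = -11 (D = (-5 + 4)*(5 + 6) = -1*11 = -11)
l(u) = 4 - 10*u (l(u) = 4 + (-11*u + u) = 4 - 10*u)
(l(-53) + 44939)*(-47674 + 40273) = ((4 - 10*(-53)) + 44939)*(-47674 + 40273) = ((4 + 530) + 44939)*(-7401) = (534 + 44939)*(-7401) = 45473*(-7401) = -336545673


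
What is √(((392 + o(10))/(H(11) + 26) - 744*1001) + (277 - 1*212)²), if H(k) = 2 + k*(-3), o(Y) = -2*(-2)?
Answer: I*√18514955/5 ≈ 860.58*I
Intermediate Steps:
o(Y) = 4
H(k) = 2 - 3*k
√(((392 + o(10))/(H(11) + 26) - 744*1001) + (277 - 1*212)²) = √(((392 + 4)/((2 - 3*11) + 26) - 744*1001) + (277 - 1*212)²) = √((396/((2 - 33) + 26) - 744744) + (277 - 212)²) = √((396/(-31 + 26) - 744744) + 65²) = √((396/(-5) - 744744) + 4225) = √((396*(-⅕) - 744744) + 4225) = √((-396/5 - 744744) + 4225) = √(-3724116/5 + 4225) = √(-3702991/5) = I*√18514955/5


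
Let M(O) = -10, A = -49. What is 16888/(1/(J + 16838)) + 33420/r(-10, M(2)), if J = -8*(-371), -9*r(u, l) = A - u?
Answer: 4348388724/13 ≈ 3.3449e+8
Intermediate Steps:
r(u, l) = 49/9 + u/9 (r(u, l) = -(-49 - u)/9 = 49/9 + u/9)
J = 2968
16888/(1/(J + 16838)) + 33420/r(-10, M(2)) = 16888/(1/(2968 + 16838)) + 33420/(49/9 + (⅑)*(-10)) = 16888/(1/19806) + 33420/(49/9 - 10/9) = 16888/(1/19806) + 33420/(13/3) = 16888*19806 + 33420*(3/13) = 334483728 + 100260/13 = 4348388724/13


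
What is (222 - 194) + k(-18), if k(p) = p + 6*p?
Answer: -98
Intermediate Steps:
k(p) = 7*p
(222 - 194) + k(-18) = (222 - 194) + 7*(-18) = 28 - 126 = -98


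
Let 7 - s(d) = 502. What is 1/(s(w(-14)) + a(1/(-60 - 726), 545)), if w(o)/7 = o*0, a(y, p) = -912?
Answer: -1/1407 ≈ -0.00071073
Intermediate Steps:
w(o) = 0 (w(o) = 7*(o*0) = 7*0 = 0)
s(d) = -495 (s(d) = 7 - 1*502 = 7 - 502 = -495)
1/(s(w(-14)) + a(1/(-60 - 726), 545)) = 1/(-495 - 912) = 1/(-1407) = -1/1407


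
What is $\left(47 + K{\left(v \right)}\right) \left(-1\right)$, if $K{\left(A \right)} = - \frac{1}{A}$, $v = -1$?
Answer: $-48$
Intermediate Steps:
$\left(47 + K{\left(v \right)}\right) \left(-1\right) = \left(47 - \frac{1}{-1}\right) \left(-1\right) = \left(47 - -1\right) \left(-1\right) = \left(47 + 1\right) \left(-1\right) = 48 \left(-1\right) = -48$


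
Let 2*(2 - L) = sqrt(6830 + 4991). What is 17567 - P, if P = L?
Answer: 17565 + sqrt(11821)/2 ≈ 17619.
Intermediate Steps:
L = 2 - sqrt(11821)/2 (L = 2 - sqrt(6830 + 4991)/2 = 2 - sqrt(11821)/2 ≈ -52.362)
P = 2 - sqrt(11821)/2 ≈ -52.362
17567 - P = 17567 - (2 - sqrt(11821)/2) = 17567 + (-2 + sqrt(11821)/2) = 17565 + sqrt(11821)/2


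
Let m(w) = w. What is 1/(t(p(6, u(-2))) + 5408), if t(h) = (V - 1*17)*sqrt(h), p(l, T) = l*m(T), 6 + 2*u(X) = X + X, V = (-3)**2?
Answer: 169/914012 + I*sqrt(30)/3656048 ≈ 0.0001849 + 1.4981e-6*I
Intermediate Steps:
V = 9
u(X) = -3 + X (u(X) = -3 + (X + X)/2 = -3 + (2*X)/2 = -3 + X)
p(l, T) = T*l (p(l, T) = l*T = T*l)
t(h) = -8*sqrt(h) (t(h) = (9 - 1*17)*sqrt(h) = (9 - 17)*sqrt(h) = -8*sqrt(h))
1/(t(p(6, u(-2))) + 5408) = 1/(-8*sqrt(6)*sqrt(-3 - 2) + 5408) = 1/(-8*I*sqrt(30) + 5408) = 1/(5408 - 8*I*sqrt(30))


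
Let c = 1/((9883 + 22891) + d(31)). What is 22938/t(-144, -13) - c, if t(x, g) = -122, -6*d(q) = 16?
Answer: -1127563449/5997154 ≈ -188.02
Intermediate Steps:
d(q) = -8/3 (d(q) = -⅙*16 = -8/3)
c = 3/98314 (c = 1/((9883 + 22891) - 8/3) = 1/(32774 - 8/3) = 1/(98314/3) = 3/98314 ≈ 3.0514e-5)
22938/t(-144, -13) - c = 22938/(-122) - 1*3/98314 = 22938*(-1/122) - 3/98314 = -11469/61 - 3/98314 = -1127563449/5997154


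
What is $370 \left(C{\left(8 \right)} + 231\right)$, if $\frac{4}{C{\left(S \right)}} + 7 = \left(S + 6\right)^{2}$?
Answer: $\frac{16155310}{189} \approx 85478.0$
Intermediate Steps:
$C{\left(S \right)} = \frac{4}{-7 + \left(6 + S\right)^{2}}$ ($C{\left(S \right)} = \frac{4}{-7 + \left(S + 6\right)^{2}} = \frac{4}{-7 + \left(6 + S\right)^{2}}$)
$370 \left(C{\left(8 \right)} + 231\right) = 370 \left(\frac{4}{-7 + \left(6 + 8\right)^{2}} + 231\right) = 370 \left(\frac{4}{-7 + 14^{2}} + 231\right) = 370 \left(\frac{4}{-7 + 196} + 231\right) = 370 \left(\frac{4}{189} + 231\right) = 370 \cdot \frac{43663}{189} = \frac{16155310}{189}$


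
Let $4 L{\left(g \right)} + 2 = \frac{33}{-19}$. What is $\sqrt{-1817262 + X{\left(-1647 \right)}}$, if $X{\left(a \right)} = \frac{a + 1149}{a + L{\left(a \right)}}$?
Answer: $\frac{i \sqrt{28505219983806774}}{125243} \approx 1348.1 i$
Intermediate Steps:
$L{\left(g \right)} = - \frac{71}{76}$ ($L{\left(g \right)} = - \frac{1}{2} + \frac{33 \frac{1}{-19}}{4} = - \frac{1}{2} + \frac{33 \left(- \frac{1}{19}\right)}{4} = - \frac{1}{2} + \frac{1}{4} \left(- \frac{33}{19}\right) = - \frac{1}{2} - \frac{33}{76} = - \frac{71}{76}$)
$X{\left(a \right)} = \frac{1149 + a}{- \frac{71}{76} + a}$ ($X{\left(a \right)} = \frac{a + 1149}{a - \frac{71}{76}} = \frac{1149 + a}{- \frac{71}{76} + a}$)
$\sqrt{-1817262 + X{\left(-1647 \right)}} = \sqrt{-1817262 + \frac{76 \left(1149 - 1647\right)}{-71 + 76 \left(-1647\right)}} = \sqrt{-1817262 + 76 \frac{1}{-71 - 125172} \left(-498\right)} = \sqrt{-1817262 + 76 \frac{1}{-125243} \left(-498\right)} = \sqrt{-1817262 + 76 \left(- \frac{1}{125243}\right) \left(-498\right)} = \sqrt{-1817262 + \frac{37848}{125243}} = \sqrt{- \frac{227599306818}{125243}} = \frac{i \sqrt{28505219983806774}}{125243}$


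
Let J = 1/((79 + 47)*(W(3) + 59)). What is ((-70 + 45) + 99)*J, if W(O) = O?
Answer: 37/3906 ≈ 0.0094726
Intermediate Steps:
J = 1/7812 (J = 1/((79 + 47)*(3 + 59)) = 1/(126*62) = 1/7812 ≈ 0.00012801)
((-70 + 45) + 99)*J = ((-70 + 45) + 99)*(1/7812) = (-25 + 99)*(1/7812) = 74*(1/7812) = 37/3906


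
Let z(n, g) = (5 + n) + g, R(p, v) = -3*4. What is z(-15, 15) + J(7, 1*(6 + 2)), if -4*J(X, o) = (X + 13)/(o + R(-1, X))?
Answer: 25/4 ≈ 6.2500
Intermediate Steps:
R(p, v) = -12
z(n, g) = 5 + g + n
J(X, o) = -(13 + X)/(4*(-12 + o)) (J(X, o) = -(X + 13)/(4*(o - 12)) = -(13 + X)/(4*(-12 + o)))
z(-15, 15) + J(7, 1*(6 + 2)) = (5 + 15 - 15) + (-13 - 1*7)/(4*(-12 + 1*(6 + 2))) = 5 + (-13 - 7)/(4*(-12 + 1*8)) = 5 + (¼)*(-20)/(-12 + 8) = 5 + (¼)*(-20)/(-4) = 5 + (¼)*(-¼)*(-20) = 5 + 5/4 = 25/4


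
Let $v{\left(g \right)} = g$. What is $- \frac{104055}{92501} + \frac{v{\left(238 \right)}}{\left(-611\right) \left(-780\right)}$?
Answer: $- \frac{24784258331}{22042063290} \approx -1.1244$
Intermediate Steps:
$- \frac{104055}{92501} + \frac{v{\left(238 \right)}}{\left(-611\right) \left(-780\right)} = - \frac{104055}{92501} + \frac{238}{\left(-611\right) \left(-780\right)} = \left(-104055\right) \frac{1}{92501} + \frac{238}{476580} = - \frac{104055}{92501} + 238 \cdot \frac{1}{476580} = - \frac{104055}{92501} + \frac{119}{238290} = - \frac{24784258331}{22042063290}$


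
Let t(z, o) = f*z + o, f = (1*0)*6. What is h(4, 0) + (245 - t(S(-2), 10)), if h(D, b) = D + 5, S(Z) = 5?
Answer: 244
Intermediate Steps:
h(D, b) = 5 + D
f = 0 (f = 0*6 = 0)
t(z, o) = o (t(z, o) = 0*z + o = 0 + o = o)
h(4, 0) + (245 - t(S(-2), 10)) = (5 + 4) + (245 - 1*10) = 9 + (245 - 10) = 9 + 235 = 244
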